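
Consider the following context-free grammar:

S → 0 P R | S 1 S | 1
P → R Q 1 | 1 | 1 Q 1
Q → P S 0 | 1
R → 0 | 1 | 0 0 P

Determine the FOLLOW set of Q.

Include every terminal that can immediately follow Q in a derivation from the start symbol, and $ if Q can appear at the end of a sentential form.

We compute FOLLOW(Q) using the standard algorithm.
FOLLOW(S) starts with {$}.
FIRST(P) = {0, 1}
FIRST(Q) = {0, 1}
FIRST(R) = {0, 1}
FIRST(S) = {0, 1}
FOLLOW(P) = {$, 0, 1}
FOLLOW(Q) = {1}
FOLLOW(R) = {$, 0, 1}
FOLLOW(S) = {$, 0, 1}
Therefore, FOLLOW(Q) = {1}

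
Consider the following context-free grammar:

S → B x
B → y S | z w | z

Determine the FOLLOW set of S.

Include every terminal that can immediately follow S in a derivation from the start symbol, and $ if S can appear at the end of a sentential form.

We compute FOLLOW(S) using the standard algorithm.
FOLLOW(S) starts with {$}.
FIRST(B) = {y, z}
FIRST(S) = {y, z}
FOLLOW(B) = {x}
FOLLOW(S) = {$, x}
Therefore, FOLLOW(S) = {$, x}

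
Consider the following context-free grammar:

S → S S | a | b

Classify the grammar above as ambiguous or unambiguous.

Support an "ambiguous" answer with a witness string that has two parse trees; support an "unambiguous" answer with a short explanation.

Ambiguous - the string 'a a b a a' has two distinct parse trees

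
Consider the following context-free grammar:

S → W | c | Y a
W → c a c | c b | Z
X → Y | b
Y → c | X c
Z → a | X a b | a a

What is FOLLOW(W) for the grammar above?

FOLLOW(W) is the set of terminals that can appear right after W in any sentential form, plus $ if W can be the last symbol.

We compute FOLLOW(W) using the standard algorithm.
FOLLOW(S) starts with {$}.
FIRST(S) = {a, b, c}
FIRST(W) = {a, b, c}
FIRST(X) = {b, c}
FIRST(Y) = {b, c}
FIRST(Z) = {a, b, c}
FOLLOW(S) = {$}
FOLLOW(W) = {$}
FOLLOW(X) = {a, c}
FOLLOW(Y) = {a, c}
FOLLOW(Z) = {$}
Therefore, FOLLOW(W) = {$}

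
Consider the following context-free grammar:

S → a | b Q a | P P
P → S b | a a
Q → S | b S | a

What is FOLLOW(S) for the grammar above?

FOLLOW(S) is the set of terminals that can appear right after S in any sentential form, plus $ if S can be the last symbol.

We compute FOLLOW(S) using the standard algorithm.
FOLLOW(S) starts with {$}.
FIRST(P) = {a, b}
FIRST(Q) = {a, b}
FIRST(S) = {a, b}
FOLLOW(P) = {$, a, b}
FOLLOW(Q) = {a}
FOLLOW(S) = {$, a, b}
Therefore, FOLLOW(S) = {$, a, b}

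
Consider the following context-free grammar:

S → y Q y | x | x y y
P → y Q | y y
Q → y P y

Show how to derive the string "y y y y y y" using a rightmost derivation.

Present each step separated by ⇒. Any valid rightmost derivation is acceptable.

S ⇒ y Q y ⇒ y y P y y ⇒ y y y y y y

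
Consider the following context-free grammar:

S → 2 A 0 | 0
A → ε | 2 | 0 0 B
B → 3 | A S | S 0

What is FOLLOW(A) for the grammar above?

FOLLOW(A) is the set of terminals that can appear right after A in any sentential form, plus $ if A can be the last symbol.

We compute FOLLOW(A) using the standard algorithm.
FOLLOW(S) starts with {$}.
FIRST(A) = {0, 2, ε}
FIRST(B) = {0, 2, 3}
FIRST(S) = {0, 2}
FOLLOW(A) = {0, 2}
FOLLOW(B) = {0, 2}
FOLLOW(S) = {$, 0, 2}
Therefore, FOLLOW(A) = {0, 2}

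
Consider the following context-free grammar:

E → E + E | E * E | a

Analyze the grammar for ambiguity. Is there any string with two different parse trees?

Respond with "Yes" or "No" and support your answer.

Yes - the string 'a * a * a * a' has two distinct parse trees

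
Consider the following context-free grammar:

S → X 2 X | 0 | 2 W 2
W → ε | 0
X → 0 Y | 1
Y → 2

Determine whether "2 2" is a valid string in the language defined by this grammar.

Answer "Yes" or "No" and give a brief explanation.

Yes - a valid derivation exists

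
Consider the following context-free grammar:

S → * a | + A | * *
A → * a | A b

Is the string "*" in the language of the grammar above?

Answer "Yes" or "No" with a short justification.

No - no valid derivation exists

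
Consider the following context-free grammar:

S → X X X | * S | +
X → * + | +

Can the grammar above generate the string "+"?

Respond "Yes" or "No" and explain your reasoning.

Yes - a valid derivation exists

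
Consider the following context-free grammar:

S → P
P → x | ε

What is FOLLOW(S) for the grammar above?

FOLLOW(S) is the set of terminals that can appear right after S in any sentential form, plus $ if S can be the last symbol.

We compute FOLLOW(S) using the standard algorithm.
FOLLOW(S) starts with {$}.
FIRST(P) = {x, ε}
FIRST(S) = {x, ε}
FOLLOW(P) = {$}
FOLLOW(S) = {$}
Therefore, FOLLOW(S) = {$}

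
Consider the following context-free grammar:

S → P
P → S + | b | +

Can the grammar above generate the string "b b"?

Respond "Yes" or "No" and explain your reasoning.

No - no valid derivation exists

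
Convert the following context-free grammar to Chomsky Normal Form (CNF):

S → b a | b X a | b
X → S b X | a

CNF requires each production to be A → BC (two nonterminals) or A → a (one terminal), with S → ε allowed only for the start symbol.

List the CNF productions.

TB → b; TA → a; S → b; X → a; S → TB TA; S → TB X0; X0 → X TA; X → S X1; X1 → TB X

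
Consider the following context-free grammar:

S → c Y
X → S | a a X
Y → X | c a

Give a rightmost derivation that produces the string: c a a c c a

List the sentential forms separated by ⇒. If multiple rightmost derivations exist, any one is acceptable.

S ⇒ c Y ⇒ c X ⇒ c a a X ⇒ c a a S ⇒ c a a c Y ⇒ c a a c c a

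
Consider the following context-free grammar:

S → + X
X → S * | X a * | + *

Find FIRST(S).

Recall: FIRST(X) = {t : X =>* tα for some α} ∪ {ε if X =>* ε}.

We compute FIRST(S) using the standard algorithm.
FIRST(S) = {+}
FIRST(X) = {+}
Therefore, FIRST(S) = {+}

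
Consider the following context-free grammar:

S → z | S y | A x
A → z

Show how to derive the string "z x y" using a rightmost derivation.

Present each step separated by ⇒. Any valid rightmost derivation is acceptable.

S ⇒ S y ⇒ A x y ⇒ z x y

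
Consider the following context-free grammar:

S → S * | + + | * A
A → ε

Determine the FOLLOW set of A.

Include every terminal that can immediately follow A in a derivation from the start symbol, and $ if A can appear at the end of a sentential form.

We compute FOLLOW(A) using the standard algorithm.
FOLLOW(S) starts with {$}.
FIRST(A) = {ε}
FIRST(S) = {*, +}
FOLLOW(A) = {$, *}
FOLLOW(S) = {$, *}
Therefore, FOLLOW(A) = {$, *}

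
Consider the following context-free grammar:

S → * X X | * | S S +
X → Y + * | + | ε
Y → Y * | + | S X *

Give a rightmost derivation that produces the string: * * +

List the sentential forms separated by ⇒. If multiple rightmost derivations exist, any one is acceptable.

S ⇒ S S + ⇒ S * + ⇒ * * +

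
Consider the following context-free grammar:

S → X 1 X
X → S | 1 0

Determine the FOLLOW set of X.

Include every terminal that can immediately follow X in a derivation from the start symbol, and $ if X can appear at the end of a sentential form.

We compute FOLLOW(X) using the standard algorithm.
FOLLOW(S) starts with {$}.
FIRST(S) = {1}
FIRST(X) = {1}
FOLLOW(S) = {$, 1}
FOLLOW(X) = {$, 1}
Therefore, FOLLOW(X) = {$, 1}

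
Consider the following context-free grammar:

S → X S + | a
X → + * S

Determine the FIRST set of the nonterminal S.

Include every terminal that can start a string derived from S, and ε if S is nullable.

We compute FIRST(S) using the standard algorithm.
FIRST(S) = {+, a}
FIRST(X) = {+}
Therefore, FIRST(S) = {+, a}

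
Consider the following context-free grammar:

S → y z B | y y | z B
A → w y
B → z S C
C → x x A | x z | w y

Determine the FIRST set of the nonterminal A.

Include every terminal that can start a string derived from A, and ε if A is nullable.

We compute FIRST(A) using the standard algorithm.
FIRST(A) = {w}
FIRST(B) = {z}
FIRST(C) = {w, x}
FIRST(S) = {y, z}
Therefore, FIRST(A) = {w}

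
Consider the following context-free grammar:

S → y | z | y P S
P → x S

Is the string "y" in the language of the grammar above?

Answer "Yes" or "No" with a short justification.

Yes - a valid derivation exists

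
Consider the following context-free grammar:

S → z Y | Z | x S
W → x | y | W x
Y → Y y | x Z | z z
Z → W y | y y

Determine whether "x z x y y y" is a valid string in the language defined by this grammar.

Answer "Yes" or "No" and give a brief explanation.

Yes - a valid derivation exists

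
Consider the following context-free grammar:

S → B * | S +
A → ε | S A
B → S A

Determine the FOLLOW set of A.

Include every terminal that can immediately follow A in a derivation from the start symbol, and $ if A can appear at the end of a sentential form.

We compute FOLLOW(A) using the standard algorithm.
FOLLOW(S) starts with {$}.
FIRST(A) = {ε}
FIRST(B) = {}
FIRST(S) = {}
FOLLOW(A) = {*}
FOLLOW(B) = {*}
FOLLOW(S) = {$, *, +}
Therefore, FOLLOW(A) = {*}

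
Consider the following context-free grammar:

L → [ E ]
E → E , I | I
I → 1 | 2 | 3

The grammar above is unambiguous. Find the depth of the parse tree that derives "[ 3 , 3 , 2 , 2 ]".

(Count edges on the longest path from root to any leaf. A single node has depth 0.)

6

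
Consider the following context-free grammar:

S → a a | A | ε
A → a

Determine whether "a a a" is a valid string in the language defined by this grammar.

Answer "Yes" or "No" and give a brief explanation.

No - no valid derivation exists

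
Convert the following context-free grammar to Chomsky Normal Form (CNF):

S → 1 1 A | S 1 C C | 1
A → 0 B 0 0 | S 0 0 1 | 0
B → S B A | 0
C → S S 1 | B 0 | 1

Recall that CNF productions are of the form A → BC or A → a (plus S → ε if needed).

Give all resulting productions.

T1 → 1; S → 1; T0 → 0; A → 0; B → 0; C → 1; S → T1 X0; X0 → T1 A; S → S X1; X1 → T1 X2; X2 → C C; A → T0 X3; X3 → B X4; X4 → T0 T0; A → S X5; X5 → T0 X6; X6 → T0 T1; B → S X7; X7 → B A; C → S X8; X8 → S T1; C → B T0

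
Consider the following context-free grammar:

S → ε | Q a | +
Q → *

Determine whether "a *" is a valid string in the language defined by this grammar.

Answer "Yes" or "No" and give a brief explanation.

No - no valid derivation exists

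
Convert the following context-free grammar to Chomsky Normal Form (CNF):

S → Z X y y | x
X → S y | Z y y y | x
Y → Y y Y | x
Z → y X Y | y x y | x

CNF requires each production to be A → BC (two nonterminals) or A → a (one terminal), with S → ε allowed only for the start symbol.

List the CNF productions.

TY → y; S → x; X → x; Y → x; TX → x; Z → x; S → Z X0; X0 → X X1; X1 → TY TY; X → S TY; X → Z X2; X2 → TY X3; X3 → TY TY; Y → Y X4; X4 → TY Y; Z → TY X5; X5 → X Y; Z → TY X6; X6 → TX TY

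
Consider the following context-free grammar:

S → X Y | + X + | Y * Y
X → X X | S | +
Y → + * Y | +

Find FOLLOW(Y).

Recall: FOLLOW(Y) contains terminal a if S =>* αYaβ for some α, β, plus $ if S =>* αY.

We compute FOLLOW(Y) using the standard algorithm.
FOLLOW(S) starts with {$}.
FIRST(S) = {+}
FIRST(X) = {+}
FIRST(Y) = {+}
FOLLOW(S) = {$, +}
FOLLOW(X) = {+}
FOLLOW(Y) = {$, *, +}
Therefore, FOLLOW(Y) = {$, *, +}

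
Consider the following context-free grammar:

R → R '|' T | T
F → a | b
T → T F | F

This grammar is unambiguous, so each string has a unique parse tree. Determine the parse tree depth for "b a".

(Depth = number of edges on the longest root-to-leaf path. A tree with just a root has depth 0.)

4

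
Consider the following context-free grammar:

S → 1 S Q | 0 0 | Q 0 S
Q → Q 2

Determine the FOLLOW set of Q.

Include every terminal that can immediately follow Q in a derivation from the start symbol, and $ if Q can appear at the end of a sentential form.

We compute FOLLOW(Q) using the standard algorithm.
FOLLOW(S) starts with {$}.
FIRST(Q) = {}
FIRST(S) = {0, 1}
FOLLOW(Q) = {$, 0, 2}
FOLLOW(S) = {$}
Therefore, FOLLOW(Q) = {$, 0, 2}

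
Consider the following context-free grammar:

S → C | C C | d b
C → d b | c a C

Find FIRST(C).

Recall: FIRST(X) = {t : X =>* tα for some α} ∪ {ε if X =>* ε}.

We compute FIRST(C) using the standard algorithm.
FIRST(C) = {c, d}
FIRST(S) = {c, d}
Therefore, FIRST(C) = {c, d}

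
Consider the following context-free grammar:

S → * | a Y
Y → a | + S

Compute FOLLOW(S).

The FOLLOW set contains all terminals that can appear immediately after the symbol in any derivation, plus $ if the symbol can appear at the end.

We compute FOLLOW(S) using the standard algorithm.
FOLLOW(S) starts with {$}.
FIRST(S) = {*, a}
FIRST(Y) = {+, a}
FOLLOW(S) = {$}
FOLLOW(Y) = {$}
Therefore, FOLLOW(S) = {$}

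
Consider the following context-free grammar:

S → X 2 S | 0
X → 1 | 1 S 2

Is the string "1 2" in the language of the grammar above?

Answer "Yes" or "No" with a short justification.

No - no valid derivation exists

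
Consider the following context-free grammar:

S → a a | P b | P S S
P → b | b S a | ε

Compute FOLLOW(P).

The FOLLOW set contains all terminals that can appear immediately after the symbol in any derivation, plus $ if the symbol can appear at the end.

We compute FOLLOW(P) using the standard algorithm.
FOLLOW(S) starts with {$}.
FIRST(P) = {b, ε}
FIRST(S) = {a, b}
FOLLOW(P) = {a, b}
FOLLOW(S) = {$, a, b}
Therefore, FOLLOW(P) = {a, b}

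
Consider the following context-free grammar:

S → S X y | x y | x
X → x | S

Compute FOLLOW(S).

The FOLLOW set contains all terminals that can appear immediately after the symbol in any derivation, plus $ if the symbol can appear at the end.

We compute FOLLOW(S) using the standard algorithm.
FOLLOW(S) starts with {$}.
FIRST(S) = {x}
FIRST(X) = {x}
FOLLOW(S) = {$, x, y}
FOLLOW(X) = {y}
Therefore, FOLLOW(S) = {$, x, y}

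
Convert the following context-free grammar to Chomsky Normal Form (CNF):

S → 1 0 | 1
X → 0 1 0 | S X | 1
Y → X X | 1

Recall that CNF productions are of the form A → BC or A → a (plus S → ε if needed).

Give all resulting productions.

T1 → 1; T0 → 0; S → 1; X → 1; Y → 1; S → T1 T0; X → T0 X0; X0 → T1 T0; X → S X; Y → X X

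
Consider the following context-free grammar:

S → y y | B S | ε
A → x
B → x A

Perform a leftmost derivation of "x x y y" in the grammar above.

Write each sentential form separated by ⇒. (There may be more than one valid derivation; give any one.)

S ⇒ B S ⇒ x A S ⇒ x x S ⇒ x x y y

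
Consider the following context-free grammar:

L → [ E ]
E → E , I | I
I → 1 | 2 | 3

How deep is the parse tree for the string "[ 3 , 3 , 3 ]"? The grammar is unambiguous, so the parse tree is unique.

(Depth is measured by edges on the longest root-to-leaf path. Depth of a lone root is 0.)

5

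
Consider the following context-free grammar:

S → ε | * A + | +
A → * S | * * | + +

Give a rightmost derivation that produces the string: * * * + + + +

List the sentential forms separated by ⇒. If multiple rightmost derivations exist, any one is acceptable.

S ⇒ * A + ⇒ * * S + ⇒ * * * A + + ⇒ * * * + + + +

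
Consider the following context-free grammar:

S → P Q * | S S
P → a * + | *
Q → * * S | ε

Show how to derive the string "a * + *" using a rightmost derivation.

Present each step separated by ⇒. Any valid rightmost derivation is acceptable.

S ⇒ P Q * ⇒ P * ⇒ a * + *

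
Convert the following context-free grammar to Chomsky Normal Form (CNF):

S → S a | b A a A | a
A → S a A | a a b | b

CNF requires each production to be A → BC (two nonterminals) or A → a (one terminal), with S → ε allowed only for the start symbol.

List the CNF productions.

TA → a; TB → b; S → a; A → b; S → S TA; S → TB X0; X0 → A X1; X1 → TA A; A → S X2; X2 → TA A; A → TA X3; X3 → TA TB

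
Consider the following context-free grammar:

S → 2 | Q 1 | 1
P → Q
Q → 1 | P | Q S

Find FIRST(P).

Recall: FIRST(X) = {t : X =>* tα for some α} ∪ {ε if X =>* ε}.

We compute FIRST(P) using the standard algorithm.
FIRST(P) = {1}
FIRST(Q) = {1}
FIRST(S) = {1, 2}
Therefore, FIRST(P) = {1}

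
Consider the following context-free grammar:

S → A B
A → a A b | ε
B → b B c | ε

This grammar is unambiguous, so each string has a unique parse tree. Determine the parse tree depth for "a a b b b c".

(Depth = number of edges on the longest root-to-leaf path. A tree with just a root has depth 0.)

4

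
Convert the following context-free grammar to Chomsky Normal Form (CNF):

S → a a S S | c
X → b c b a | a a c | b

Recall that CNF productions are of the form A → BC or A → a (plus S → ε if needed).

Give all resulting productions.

TA → a; S → c; TB → b; TC → c; X → b; S → TA X0; X0 → TA X1; X1 → S S; X → TB X2; X2 → TC X3; X3 → TB TA; X → TA X4; X4 → TA TC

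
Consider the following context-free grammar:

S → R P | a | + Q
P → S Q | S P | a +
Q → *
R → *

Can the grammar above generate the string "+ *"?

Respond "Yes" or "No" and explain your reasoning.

Yes - a valid derivation exists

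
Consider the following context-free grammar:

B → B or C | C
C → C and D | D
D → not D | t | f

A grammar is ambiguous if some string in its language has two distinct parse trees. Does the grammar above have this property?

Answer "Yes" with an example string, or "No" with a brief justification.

No - the grammar is unambiguous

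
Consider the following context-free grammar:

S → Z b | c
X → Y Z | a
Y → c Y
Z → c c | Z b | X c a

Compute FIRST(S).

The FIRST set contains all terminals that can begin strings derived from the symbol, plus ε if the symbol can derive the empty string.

We compute FIRST(S) using the standard algorithm.
FIRST(S) = {a, c}
FIRST(X) = {a, c}
FIRST(Y) = {c}
FIRST(Z) = {a, c}
Therefore, FIRST(S) = {a, c}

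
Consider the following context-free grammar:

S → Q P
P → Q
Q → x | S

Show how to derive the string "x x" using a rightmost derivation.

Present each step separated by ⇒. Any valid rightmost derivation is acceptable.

S ⇒ Q P ⇒ Q Q ⇒ Q x ⇒ x x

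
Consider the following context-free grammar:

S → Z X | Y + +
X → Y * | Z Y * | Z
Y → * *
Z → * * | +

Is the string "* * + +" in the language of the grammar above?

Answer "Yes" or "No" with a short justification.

Yes - a valid derivation exists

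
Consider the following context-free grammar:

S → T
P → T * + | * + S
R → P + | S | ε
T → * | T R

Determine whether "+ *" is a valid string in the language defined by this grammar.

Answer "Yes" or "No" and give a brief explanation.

No - no valid derivation exists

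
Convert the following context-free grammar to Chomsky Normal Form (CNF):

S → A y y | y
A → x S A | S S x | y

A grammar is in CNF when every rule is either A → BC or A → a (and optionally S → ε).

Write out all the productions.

TY → y; S → y; TX → x; A → y; S → A X0; X0 → TY TY; A → TX X1; X1 → S A; A → S X2; X2 → S TX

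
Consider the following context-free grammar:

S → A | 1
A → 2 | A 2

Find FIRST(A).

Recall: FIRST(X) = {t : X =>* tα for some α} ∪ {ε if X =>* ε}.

We compute FIRST(A) using the standard algorithm.
FIRST(A) = {2}
FIRST(S) = {1, 2}
Therefore, FIRST(A) = {2}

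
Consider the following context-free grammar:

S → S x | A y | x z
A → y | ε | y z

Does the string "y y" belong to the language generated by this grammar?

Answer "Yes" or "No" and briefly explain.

Yes - a valid derivation exists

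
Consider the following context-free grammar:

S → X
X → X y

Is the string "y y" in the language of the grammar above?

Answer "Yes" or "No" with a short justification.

No - no valid derivation exists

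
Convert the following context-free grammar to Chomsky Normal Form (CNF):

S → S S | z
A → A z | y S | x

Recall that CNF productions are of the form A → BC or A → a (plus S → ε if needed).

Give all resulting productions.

S → z; TZ → z; TY → y; A → x; S → S S; A → A TZ; A → TY S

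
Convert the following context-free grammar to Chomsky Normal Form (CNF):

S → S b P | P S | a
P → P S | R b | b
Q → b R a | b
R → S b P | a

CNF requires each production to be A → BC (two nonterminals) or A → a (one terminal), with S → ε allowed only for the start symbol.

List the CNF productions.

TB → b; S → a; P → b; TA → a; Q → b; R → a; S → S X0; X0 → TB P; S → P S; P → P S; P → R TB; Q → TB X1; X1 → R TA; R → S X2; X2 → TB P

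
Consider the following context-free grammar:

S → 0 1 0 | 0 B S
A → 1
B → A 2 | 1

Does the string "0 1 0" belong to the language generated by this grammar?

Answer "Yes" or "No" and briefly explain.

Yes - a valid derivation exists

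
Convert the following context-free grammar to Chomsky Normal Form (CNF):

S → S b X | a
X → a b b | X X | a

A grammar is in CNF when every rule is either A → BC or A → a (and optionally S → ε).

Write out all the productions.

TB → b; S → a; TA → a; X → a; S → S X0; X0 → TB X; X → TA X1; X1 → TB TB; X → X X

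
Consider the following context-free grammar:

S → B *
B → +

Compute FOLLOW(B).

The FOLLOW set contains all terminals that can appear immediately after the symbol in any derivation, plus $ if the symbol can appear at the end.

We compute FOLLOW(B) using the standard algorithm.
FOLLOW(S) starts with {$}.
FIRST(B) = {+}
FIRST(S) = {+}
FOLLOW(B) = {*}
FOLLOW(S) = {$}
Therefore, FOLLOW(B) = {*}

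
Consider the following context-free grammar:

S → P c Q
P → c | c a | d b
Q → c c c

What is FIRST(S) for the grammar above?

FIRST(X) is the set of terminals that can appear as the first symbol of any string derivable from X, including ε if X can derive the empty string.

We compute FIRST(S) using the standard algorithm.
FIRST(P) = {c, d}
FIRST(Q) = {c}
FIRST(S) = {c, d}
Therefore, FIRST(S) = {c, d}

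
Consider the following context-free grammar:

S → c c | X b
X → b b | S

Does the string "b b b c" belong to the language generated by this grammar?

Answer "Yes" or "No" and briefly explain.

No - no valid derivation exists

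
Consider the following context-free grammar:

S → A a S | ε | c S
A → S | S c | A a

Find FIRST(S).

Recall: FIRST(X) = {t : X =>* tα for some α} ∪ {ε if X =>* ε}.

We compute FIRST(S) using the standard algorithm.
FIRST(A) = {a, c, ε}
FIRST(S) = {a, c, ε}
Therefore, FIRST(S) = {a, c, ε}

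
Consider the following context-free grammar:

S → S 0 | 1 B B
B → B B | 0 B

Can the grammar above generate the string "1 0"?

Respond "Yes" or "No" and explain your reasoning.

No - no valid derivation exists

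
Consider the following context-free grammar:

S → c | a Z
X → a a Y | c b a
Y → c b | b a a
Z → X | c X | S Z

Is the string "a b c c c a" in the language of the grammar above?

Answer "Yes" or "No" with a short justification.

No - no valid derivation exists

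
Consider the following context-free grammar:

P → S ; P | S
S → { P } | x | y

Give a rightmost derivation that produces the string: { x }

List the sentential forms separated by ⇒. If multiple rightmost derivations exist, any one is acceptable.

P ⇒ S ⇒ { P } ⇒ { S } ⇒ { x }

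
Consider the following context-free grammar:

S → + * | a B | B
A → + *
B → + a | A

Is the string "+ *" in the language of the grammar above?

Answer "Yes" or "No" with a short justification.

Yes - a valid derivation exists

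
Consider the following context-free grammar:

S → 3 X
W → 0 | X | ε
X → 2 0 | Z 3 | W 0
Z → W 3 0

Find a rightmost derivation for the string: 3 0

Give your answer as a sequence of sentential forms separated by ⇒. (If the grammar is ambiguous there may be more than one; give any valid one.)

S ⇒ 3 X ⇒ 3 W 0 ⇒ 3 0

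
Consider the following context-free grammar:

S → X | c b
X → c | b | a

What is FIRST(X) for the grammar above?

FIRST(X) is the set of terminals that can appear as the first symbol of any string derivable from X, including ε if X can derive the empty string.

We compute FIRST(X) using the standard algorithm.
FIRST(S) = {a, b, c}
FIRST(X) = {a, b, c}
Therefore, FIRST(X) = {a, b, c}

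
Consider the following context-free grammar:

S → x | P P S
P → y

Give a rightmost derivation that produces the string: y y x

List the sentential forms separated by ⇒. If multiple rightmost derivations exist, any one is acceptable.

S ⇒ P P S ⇒ P P x ⇒ P y x ⇒ y y x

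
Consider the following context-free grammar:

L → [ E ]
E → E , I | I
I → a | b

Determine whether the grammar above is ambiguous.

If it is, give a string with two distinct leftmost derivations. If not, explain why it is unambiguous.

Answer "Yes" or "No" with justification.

No - the grammar is unambiguous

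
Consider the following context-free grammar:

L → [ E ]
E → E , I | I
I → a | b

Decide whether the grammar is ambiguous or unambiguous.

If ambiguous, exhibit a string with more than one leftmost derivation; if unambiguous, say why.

Unambiguous - every string in the language has a unique leftmost derivation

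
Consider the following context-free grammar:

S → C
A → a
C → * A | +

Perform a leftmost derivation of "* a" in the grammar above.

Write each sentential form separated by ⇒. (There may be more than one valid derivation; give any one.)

S ⇒ C ⇒ * A ⇒ * a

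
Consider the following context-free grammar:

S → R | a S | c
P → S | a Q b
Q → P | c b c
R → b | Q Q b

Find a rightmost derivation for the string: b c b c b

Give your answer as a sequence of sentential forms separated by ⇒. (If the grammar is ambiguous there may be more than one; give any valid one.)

S ⇒ R ⇒ Q Q b ⇒ Q c b c b ⇒ P c b c b ⇒ S c b c b ⇒ R c b c b ⇒ b c b c b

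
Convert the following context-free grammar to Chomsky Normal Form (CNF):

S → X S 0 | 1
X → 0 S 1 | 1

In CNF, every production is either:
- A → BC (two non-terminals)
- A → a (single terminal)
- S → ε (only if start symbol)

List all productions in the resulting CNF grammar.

T0 → 0; S → 1; T1 → 1; X → 1; S → X X0; X0 → S T0; X → T0 X1; X1 → S T1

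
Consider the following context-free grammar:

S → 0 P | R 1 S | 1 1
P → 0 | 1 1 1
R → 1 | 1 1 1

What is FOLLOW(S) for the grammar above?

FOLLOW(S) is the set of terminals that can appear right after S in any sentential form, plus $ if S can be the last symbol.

We compute FOLLOW(S) using the standard algorithm.
FOLLOW(S) starts with {$}.
FIRST(P) = {0, 1}
FIRST(R) = {1}
FIRST(S) = {0, 1}
FOLLOW(P) = {$}
FOLLOW(R) = {1}
FOLLOW(S) = {$}
Therefore, FOLLOW(S) = {$}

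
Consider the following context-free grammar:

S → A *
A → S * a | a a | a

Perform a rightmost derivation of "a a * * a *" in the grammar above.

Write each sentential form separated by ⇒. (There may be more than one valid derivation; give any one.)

S ⇒ A * ⇒ S * a * ⇒ A * * a * ⇒ a a * * a *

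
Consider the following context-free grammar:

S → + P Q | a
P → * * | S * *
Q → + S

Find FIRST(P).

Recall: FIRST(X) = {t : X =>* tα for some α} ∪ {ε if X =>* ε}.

We compute FIRST(P) using the standard algorithm.
FIRST(P) = {*, +, a}
FIRST(Q) = {+}
FIRST(S) = {+, a}
Therefore, FIRST(P) = {*, +, a}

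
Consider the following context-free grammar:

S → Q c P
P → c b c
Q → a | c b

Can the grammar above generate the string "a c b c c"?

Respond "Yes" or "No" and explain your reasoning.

No - no valid derivation exists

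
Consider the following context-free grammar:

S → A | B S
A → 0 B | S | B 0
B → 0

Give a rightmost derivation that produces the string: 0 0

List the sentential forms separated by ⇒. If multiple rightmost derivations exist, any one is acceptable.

S ⇒ A ⇒ 0 B ⇒ 0 0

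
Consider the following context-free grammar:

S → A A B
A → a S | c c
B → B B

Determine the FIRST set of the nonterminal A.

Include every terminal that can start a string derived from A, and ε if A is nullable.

We compute FIRST(A) using the standard algorithm.
FIRST(A) = {a, c}
FIRST(B) = {}
FIRST(S) = {a, c}
Therefore, FIRST(A) = {a, c}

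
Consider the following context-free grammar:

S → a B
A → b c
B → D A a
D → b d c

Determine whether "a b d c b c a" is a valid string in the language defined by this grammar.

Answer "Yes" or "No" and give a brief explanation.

Yes - a valid derivation exists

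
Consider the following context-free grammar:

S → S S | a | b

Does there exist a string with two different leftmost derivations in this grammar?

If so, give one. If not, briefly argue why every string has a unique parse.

Yes - the string 'b a a' has two distinct leftmost derivations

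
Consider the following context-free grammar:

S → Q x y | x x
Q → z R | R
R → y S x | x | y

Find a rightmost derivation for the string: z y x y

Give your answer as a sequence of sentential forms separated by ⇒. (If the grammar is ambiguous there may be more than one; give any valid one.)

S ⇒ Q x y ⇒ z R x y ⇒ z y x y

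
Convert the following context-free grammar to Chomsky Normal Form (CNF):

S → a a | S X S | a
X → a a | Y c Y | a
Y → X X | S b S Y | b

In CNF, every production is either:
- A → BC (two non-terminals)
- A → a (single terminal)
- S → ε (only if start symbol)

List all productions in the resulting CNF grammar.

TA → a; S → a; TC → c; X → a; TB → b; Y → b; S → TA TA; S → S X0; X0 → X S; X → TA TA; X → Y X1; X1 → TC Y; Y → X X; Y → S X2; X2 → TB X3; X3 → S Y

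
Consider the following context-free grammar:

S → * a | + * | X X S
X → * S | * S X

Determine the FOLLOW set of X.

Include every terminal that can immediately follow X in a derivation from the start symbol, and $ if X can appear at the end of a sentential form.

We compute FOLLOW(X) using the standard algorithm.
FOLLOW(S) starts with {$}.
FIRST(S) = {*, +}
FIRST(X) = {*}
FOLLOW(S) = {$, *, +}
FOLLOW(X) = {*, +}
Therefore, FOLLOW(X) = {*, +}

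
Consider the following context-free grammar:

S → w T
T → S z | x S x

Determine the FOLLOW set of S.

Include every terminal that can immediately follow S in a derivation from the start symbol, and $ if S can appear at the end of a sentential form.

We compute FOLLOW(S) using the standard algorithm.
FOLLOW(S) starts with {$}.
FIRST(S) = {w}
FIRST(T) = {w, x}
FOLLOW(S) = {$, x, z}
FOLLOW(T) = {$, x, z}
Therefore, FOLLOW(S) = {$, x, z}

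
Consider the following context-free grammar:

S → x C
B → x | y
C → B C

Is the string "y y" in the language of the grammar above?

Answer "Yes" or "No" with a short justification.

No - no valid derivation exists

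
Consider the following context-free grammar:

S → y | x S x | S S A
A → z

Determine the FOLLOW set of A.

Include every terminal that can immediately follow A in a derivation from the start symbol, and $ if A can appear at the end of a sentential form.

We compute FOLLOW(A) using the standard algorithm.
FOLLOW(S) starts with {$}.
FIRST(A) = {z}
FIRST(S) = {x, y}
FOLLOW(A) = {$, x, y, z}
FOLLOW(S) = {$, x, y, z}
Therefore, FOLLOW(A) = {$, x, y, z}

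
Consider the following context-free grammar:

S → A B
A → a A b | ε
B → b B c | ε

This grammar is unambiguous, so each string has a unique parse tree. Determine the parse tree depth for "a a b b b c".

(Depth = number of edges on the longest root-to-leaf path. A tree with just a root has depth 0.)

4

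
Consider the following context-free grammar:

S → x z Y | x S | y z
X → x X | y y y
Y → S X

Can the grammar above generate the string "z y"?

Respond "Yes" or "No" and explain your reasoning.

No - no valid derivation exists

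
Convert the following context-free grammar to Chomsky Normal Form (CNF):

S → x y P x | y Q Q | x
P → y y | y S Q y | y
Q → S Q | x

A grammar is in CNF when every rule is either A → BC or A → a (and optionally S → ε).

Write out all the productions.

TX → x; TY → y; S → x; P → y; Q → x; S → TX X0; X0 → TY X1; X1 → P TX; S → TY X2; X2 → Q Q; P → TY TY; P → TY X3; X3 → S X4; X4 → Q TY; Q → S Q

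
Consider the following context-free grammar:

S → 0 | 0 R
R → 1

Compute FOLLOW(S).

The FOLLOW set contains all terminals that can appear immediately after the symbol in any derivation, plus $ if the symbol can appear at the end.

We compute FOLLOW(S) using the standard algorithm.
FOLLOW(S) starts with {$}.
FIRST(R) = {1}
FIRST(S) = {0}
FOLLOW(R) = {$}
FOLLOW(S) = {$}
Therefore, FOLLOW(S) = {$}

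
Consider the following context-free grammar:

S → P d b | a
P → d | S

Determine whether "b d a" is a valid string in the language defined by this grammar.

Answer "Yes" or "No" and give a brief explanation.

No - no valid derivation exists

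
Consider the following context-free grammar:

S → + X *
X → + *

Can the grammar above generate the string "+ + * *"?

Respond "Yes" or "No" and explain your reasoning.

Yes - a valid derivation exists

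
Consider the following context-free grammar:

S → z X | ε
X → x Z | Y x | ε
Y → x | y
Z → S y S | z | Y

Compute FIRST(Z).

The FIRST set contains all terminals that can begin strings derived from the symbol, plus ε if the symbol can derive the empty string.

We compute FIRST(Z) using the standard algorithm.
FIRST(S) = {z, ε}
FIRST(X) = {x, y, ε}
FIRST(Y) = {x, y}
FIRST(Z) = {x, y, z}
Therefore, FIRST(Z) = {x, y, z}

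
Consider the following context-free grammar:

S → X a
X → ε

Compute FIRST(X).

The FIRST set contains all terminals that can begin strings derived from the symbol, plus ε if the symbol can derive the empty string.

We compute FIRST(X) using the standard algorithm.
FIRST(S) = {a}
FIRST(X) = {ε}
Therefore, FIRST(X) = {ε}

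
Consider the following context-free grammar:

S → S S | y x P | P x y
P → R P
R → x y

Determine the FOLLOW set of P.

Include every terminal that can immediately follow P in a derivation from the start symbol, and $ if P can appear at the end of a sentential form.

We compute FOLLOW(P) using the standard algorithm.
FOLLOW(S) starts with {$}.
FIRST(P) = {x}
FIRST(R) = {x}
FIRST(S) = {x, y}
FOLLOW(P) = {$, x, y}
FOLLOW(R) = {x}
FOLLOW(S) = {$, x, y}
Therefore, FOLLOW(P) = {$, x, y}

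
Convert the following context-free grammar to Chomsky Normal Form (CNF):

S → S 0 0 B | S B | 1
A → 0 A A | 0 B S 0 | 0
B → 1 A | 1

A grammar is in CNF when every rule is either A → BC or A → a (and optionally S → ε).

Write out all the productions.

T0 → 0; S → 1; A → 0; T1 → 1; B → 1; S → S X0; X0 → T0 X1; X1 → T0 B; S → S B; A → T0 X2; X2 → A A; A → T0 X3; X3 → B X4; X4 → S T0; B → T1 A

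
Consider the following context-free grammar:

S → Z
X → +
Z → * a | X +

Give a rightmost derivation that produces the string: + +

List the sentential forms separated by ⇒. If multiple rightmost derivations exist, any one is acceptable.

S ⇒ Z ⇒ X + ⇒ + +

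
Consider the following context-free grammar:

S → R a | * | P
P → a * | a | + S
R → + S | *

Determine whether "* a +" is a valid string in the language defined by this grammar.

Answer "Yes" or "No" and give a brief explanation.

No - no valid derivation exists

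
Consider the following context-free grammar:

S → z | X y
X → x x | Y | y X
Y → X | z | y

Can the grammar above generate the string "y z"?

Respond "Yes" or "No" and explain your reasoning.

No - no valid derivation exists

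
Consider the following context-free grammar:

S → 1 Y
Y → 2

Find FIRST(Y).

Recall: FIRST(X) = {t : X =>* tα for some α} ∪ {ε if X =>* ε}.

We compute FIRST(Y) using the standard algorithm.
FIRST(S) = {1}
FIRST(Y) = {2}
Therefore, FIRST(Y) = {2}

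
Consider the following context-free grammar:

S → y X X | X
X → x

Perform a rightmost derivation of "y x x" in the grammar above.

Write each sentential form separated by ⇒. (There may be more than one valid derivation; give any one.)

S ⇒ y X X ⇒ y X x ⇒ y x x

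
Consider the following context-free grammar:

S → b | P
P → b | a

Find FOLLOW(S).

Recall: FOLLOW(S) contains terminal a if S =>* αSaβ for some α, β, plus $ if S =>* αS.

We compute FOLLOW(S) using the standard algorithm.
FOLLOW(S) starts with {$}.
FIRST(P) = {a, b}
FIRST(S) = {a, b}
FOLLOW(P) = {$}
FOLLOW(S) = {$}
Therefore, FOLLOW(S) = {$}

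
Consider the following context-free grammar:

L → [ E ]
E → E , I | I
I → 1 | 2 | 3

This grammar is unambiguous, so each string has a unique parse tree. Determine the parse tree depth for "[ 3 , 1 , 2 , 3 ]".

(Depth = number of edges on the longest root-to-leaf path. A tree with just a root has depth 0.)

6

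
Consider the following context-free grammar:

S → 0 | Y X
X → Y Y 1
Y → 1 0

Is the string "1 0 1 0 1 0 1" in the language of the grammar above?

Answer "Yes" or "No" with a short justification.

Yes - a valid derivation exists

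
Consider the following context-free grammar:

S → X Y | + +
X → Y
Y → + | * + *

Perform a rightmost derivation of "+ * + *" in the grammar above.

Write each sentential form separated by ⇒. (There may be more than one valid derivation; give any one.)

S ⇒ X Y ⇒ X * + * ⇒ Y * + * ⇒ + * + *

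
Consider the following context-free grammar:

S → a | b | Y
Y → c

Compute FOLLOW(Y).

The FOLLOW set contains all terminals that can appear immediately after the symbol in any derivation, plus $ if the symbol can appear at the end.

We compute FOLLOW(Y) using the standard algorithm.
FOLLOW(S) starts with {$}.
FIRST(S) = {a, b, c}
FIRST(Y) = {c}
FOLLOW(S) = {$}
FOLLOW(Y) = {$}
Therefore, FOLLOW(Y) = {$}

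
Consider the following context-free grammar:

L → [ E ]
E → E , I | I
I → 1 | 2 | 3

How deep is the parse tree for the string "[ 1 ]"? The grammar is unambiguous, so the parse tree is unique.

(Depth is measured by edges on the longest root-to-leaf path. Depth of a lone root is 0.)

3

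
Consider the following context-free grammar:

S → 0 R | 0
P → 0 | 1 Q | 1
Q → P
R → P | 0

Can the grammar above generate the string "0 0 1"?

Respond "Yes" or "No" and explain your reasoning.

No - no valid derivation exists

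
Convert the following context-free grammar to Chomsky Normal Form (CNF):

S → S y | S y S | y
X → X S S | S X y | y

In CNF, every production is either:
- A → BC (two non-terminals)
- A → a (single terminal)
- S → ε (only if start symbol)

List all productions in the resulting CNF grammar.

TY → y; S → y; X → y; S → S TY; S → S X0; X0 → TY S; X → X X1; X1 → S S; X → S X2; X2 → X TY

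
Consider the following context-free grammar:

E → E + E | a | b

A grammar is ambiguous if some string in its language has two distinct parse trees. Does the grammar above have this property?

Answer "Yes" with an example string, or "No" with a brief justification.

Yes - the string 'b + a + b + b + b + a' has two distinct parse trees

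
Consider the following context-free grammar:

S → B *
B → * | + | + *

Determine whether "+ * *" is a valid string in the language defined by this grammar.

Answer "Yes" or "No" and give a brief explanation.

Yes - a valid derivation exists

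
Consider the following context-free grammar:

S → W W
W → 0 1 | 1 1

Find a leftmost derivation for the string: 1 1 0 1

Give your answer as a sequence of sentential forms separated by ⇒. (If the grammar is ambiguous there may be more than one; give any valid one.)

S ⇒ W W ⇒ 1 1 W ⇒ 1 1 0 1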